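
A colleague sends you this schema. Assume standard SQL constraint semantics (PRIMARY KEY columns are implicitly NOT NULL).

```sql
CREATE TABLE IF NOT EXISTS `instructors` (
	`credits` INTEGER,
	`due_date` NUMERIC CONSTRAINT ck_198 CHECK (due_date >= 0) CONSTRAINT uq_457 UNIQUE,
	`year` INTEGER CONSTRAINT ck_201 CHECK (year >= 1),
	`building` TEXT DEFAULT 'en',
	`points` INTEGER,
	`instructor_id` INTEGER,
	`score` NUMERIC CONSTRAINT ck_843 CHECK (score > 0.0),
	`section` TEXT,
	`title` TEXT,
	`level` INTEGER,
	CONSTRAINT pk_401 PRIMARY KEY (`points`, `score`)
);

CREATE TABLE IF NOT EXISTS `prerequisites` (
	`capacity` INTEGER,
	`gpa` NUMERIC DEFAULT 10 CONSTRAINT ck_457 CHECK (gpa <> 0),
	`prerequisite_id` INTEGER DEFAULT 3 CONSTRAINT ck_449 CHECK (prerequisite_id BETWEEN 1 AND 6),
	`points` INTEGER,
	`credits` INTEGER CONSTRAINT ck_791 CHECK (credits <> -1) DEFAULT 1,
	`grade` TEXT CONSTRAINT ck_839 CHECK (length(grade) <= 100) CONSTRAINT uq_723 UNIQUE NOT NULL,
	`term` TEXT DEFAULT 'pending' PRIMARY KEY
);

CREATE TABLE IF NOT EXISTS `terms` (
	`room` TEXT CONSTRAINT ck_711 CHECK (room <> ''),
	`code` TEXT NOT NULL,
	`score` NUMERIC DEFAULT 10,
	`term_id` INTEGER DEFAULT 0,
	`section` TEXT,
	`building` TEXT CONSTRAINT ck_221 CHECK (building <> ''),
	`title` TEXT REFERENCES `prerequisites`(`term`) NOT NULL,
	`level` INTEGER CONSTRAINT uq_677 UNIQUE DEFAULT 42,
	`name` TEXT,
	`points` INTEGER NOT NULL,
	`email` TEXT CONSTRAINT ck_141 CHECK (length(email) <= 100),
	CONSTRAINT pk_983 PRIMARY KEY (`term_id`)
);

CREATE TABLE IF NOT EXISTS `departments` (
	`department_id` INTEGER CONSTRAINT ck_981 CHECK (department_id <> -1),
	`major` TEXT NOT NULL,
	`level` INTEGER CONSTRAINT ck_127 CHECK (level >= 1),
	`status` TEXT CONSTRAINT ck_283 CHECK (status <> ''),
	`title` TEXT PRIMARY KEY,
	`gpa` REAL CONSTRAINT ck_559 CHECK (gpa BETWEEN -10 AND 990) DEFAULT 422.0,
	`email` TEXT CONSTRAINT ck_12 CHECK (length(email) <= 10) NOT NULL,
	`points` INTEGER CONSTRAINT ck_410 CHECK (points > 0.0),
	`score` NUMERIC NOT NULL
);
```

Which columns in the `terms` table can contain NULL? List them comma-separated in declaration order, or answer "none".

- room: CHECK does not forbid NULL (a CHECK constraint passes when its expression is NULL) → nullable.
- code: declared NOT NULL → not nullable.
- score: DEFAULT only fills an omitted column; an explicit NULL is still allowed → nullable.
- term_id: part of the PRIMARY KEY, which implies NOT NULL → not nullable.
- section: no NOT NULL constraint applies → nullable.
- building: CHECK does not forbid NULL (a CHECK constraint passes when its expression is NULL) → nullable.
- title: declared NOT NULL → not nullable.
- level: UNIQUE does not imply NOT NULL → nullable.
- name: no NOT NULL constraint applies → nullable.
- points: declared NOT NULL → not nullable.
- email: CHECK does not forbid NULL (a CHECK constraint passes when its expression is NULL) → nullable.

room, score, section, building, level, name, email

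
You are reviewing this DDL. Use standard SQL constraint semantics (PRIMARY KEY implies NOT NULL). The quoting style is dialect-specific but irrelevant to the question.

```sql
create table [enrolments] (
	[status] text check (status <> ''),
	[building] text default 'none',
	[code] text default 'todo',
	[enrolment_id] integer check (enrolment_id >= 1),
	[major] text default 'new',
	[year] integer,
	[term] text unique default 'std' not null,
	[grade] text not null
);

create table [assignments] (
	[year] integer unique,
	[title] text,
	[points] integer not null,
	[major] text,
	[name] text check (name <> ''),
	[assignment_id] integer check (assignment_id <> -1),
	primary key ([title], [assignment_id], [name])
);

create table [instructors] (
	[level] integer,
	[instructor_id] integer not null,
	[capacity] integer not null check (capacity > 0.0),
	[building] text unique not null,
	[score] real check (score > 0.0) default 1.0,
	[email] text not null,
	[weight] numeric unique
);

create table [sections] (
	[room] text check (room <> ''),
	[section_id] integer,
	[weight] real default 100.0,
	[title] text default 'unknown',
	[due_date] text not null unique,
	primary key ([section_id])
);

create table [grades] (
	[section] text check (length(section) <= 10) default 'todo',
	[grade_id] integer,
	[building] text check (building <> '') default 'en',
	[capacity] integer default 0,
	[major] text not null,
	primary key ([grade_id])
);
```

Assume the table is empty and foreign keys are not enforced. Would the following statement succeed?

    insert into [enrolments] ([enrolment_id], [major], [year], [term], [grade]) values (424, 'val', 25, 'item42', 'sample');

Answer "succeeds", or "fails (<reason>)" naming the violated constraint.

NOT NULL columns: grade is supplied; term is supplied.
CHECK constraints: 424 satisfies (enrolment_id >= 1).
No constraint is violated.

succeeds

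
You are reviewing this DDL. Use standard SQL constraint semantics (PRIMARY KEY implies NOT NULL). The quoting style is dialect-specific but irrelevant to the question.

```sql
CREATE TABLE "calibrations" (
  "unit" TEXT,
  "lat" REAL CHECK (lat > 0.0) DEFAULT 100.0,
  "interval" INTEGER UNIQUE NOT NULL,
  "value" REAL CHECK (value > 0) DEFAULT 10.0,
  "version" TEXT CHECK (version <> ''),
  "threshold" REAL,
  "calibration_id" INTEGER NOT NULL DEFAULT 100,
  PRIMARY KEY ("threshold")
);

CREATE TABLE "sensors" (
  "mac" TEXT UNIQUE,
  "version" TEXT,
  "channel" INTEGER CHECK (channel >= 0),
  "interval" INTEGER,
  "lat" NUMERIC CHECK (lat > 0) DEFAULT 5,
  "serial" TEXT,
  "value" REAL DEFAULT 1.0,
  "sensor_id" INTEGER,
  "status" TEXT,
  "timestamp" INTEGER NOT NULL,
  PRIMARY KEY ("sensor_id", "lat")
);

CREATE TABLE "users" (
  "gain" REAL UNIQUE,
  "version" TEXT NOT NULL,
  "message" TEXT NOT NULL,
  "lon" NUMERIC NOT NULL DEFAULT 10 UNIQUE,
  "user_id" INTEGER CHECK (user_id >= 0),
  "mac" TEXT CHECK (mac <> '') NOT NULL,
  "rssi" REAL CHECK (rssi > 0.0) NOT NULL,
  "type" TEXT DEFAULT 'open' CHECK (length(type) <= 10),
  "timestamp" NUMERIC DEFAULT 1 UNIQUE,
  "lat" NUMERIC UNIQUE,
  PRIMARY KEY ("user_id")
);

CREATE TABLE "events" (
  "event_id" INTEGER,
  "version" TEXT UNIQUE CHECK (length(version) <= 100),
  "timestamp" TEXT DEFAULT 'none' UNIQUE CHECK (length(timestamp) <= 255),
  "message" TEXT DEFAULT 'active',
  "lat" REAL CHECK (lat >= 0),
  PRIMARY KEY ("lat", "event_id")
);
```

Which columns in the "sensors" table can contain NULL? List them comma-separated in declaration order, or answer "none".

mac, version, channel, interval, serial, value, status

- mac: UNIQUE does not imply NOT NULL → nullable.
- version: no NOT NULL constraint applies → nullable.
- channel: CHECK does not forbid NULL (a CHECK constraint passes when its expression is NULL) → nullable.
- interval: no NOT NULL constraint applies → nullable.
- lat: part of the PRIMARY KEY, which implies NOT NULL → not nullable.
- serial: no NOT NULL constraint applies → nullable.
- value: DEFAULT only fills an omitted column; an explicit NULL is still allowed → nullable.
- sensor_id: part of the PRIMARY KEY, which implies NOT NULL → not nullable.
- status: no NOT NULL constraint applies → nullable.
- timestamp: declared NOT NULL → not nullable.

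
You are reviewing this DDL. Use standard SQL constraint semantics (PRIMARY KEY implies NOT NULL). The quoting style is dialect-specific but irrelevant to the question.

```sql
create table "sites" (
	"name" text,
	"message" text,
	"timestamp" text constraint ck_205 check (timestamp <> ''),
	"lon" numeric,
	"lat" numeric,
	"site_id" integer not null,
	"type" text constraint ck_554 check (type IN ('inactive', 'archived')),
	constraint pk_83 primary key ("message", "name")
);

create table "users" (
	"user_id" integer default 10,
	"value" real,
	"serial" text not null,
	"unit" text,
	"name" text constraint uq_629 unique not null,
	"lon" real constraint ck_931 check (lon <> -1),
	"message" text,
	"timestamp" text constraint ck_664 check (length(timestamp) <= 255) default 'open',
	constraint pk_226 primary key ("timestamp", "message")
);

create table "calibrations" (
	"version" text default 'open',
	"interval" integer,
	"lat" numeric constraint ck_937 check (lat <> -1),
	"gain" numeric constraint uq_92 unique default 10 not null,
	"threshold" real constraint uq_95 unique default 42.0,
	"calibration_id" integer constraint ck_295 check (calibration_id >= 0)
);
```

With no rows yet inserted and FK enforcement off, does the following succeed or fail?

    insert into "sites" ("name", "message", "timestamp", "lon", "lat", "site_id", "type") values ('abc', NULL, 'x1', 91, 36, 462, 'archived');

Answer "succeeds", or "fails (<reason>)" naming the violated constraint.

message is explicitly set to NULL, but message is part of the PRIMARY KEY (implied NOT NULL).

fails (NOT NULL on message)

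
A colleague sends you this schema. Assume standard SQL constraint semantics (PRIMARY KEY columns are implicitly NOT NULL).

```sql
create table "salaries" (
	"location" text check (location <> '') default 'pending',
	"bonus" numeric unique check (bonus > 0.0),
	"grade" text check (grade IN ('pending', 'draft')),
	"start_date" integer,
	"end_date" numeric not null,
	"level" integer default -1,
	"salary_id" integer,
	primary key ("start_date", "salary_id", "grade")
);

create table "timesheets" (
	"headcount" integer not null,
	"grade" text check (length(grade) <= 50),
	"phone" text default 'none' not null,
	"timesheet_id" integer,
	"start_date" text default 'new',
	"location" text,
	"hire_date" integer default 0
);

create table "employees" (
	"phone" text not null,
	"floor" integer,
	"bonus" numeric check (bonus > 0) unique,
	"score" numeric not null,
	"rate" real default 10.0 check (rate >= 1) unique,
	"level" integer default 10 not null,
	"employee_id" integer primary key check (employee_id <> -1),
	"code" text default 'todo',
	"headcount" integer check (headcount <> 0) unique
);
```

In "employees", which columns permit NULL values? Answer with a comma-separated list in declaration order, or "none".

floor, bonus, rate, code, headcount

- phone: declared NOT NULL → not nullable.
- floor: no NOT NULL constraint applies → nullable.
- bonus: CHECK does not forbid NULL (a CHECK constraint passes when its expression is NULL) → nullable.
- score: declared NOT NULL → not nullable.
- rate: CHECK does not forbid NULL (a CHECK constraint passes when its expression is NULL) → nullable.
- level: declared NOT NULL → not nullable.
- employee_id: part of the PRIMARY KEY, which implies NOT NULL → not nullable.
- code: DEFAULT only fills an omitted column; an explicit NULL is still allowed → nullable.
- headcount: CHECK does not forbid NULL (a CHECK constraint passes when its expression is NULL) → nullable.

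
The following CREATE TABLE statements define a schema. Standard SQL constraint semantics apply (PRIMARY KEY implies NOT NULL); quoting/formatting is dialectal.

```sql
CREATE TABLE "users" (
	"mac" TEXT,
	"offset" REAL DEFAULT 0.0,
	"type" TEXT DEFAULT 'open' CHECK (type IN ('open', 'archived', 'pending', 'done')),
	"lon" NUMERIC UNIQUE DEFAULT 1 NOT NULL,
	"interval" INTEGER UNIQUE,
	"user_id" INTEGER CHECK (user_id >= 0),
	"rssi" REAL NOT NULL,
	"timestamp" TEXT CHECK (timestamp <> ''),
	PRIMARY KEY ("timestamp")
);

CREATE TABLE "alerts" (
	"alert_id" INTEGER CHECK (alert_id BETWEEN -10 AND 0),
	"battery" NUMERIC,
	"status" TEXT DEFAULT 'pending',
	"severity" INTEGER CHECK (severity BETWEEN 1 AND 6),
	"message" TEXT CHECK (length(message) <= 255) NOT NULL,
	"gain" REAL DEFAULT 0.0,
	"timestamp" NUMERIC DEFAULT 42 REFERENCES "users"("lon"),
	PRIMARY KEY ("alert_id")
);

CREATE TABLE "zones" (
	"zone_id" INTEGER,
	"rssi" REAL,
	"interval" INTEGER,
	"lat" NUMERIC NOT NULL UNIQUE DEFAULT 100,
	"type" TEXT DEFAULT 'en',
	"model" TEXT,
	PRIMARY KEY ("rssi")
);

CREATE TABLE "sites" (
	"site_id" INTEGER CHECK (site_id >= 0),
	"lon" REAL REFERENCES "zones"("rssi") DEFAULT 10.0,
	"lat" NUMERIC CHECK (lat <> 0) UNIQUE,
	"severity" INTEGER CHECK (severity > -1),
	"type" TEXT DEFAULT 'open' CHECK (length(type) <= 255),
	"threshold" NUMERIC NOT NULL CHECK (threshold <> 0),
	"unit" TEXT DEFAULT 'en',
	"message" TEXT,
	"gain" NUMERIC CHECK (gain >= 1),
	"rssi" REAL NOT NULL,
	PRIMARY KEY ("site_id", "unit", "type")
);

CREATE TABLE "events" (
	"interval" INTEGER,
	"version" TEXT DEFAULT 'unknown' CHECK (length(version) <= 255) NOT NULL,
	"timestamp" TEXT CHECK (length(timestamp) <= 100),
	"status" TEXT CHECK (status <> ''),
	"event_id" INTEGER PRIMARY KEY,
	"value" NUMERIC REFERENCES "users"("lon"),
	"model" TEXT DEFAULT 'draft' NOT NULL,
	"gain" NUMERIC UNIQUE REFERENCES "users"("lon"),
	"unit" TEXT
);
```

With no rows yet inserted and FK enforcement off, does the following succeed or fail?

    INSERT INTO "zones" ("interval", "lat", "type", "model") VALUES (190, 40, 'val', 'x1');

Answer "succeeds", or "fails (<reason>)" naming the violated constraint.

fails (NOT NULL on rssi)

rssi is omitted from the column list and has no DEFAULT, so it would receive NULL.
But rssi is part of the PRIMARY KEY (implied NOT NULL).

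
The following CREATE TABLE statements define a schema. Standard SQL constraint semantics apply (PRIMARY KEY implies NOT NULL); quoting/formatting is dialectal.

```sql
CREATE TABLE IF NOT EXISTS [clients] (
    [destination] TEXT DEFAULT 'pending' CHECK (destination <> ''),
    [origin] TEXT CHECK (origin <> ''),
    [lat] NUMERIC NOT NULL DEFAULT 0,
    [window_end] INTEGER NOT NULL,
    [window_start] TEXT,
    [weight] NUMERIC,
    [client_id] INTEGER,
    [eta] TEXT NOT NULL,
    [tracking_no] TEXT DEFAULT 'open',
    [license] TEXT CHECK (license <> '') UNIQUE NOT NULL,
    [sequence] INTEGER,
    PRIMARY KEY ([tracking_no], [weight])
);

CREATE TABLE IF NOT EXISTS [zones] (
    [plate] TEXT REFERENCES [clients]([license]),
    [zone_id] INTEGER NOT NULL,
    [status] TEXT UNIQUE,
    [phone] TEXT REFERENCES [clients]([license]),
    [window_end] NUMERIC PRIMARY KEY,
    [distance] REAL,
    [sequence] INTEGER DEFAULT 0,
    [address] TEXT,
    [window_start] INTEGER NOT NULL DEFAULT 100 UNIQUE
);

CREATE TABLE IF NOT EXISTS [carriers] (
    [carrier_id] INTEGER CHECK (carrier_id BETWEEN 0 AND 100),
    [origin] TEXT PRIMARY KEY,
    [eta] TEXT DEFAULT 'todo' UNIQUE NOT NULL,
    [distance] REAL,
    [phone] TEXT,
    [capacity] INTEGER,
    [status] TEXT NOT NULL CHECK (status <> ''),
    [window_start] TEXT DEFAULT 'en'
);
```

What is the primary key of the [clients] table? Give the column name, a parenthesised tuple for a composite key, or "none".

A table-level PRIMARY KEY clause names 2 columns: tracking_no, weight.
This is a composite key — the combination is unique, not each column individually.

(tracking_no, weight)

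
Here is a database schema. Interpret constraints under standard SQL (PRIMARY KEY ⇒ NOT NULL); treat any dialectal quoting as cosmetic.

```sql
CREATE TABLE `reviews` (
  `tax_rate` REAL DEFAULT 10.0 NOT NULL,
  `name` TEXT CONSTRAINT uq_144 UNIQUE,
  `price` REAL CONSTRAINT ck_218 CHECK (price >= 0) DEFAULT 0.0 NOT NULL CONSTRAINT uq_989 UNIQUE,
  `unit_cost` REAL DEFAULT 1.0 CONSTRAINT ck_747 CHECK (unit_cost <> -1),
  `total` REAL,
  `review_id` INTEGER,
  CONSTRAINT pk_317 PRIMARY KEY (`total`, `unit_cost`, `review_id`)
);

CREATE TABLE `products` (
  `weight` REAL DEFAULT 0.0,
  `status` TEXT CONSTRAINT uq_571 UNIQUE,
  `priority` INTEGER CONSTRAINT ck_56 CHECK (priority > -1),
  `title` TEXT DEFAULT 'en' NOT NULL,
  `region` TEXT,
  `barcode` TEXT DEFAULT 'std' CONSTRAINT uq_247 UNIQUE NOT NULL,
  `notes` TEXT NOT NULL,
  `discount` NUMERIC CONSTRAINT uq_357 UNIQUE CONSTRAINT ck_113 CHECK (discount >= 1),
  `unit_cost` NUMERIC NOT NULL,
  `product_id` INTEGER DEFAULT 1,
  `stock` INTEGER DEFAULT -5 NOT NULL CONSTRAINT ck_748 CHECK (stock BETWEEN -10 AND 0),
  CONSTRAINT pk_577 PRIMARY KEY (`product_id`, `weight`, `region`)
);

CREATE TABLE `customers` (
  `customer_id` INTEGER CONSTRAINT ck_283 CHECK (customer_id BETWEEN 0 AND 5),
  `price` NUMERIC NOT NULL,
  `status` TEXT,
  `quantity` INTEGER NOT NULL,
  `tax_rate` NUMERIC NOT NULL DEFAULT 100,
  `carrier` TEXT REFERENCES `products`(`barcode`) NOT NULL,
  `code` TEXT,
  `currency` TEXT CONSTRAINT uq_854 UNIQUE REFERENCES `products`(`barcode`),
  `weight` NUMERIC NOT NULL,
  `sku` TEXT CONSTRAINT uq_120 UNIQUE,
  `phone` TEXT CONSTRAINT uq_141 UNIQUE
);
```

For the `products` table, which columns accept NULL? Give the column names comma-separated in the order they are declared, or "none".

status, priority, discount

- weight: part of the PRIMARY KEY, which implies NOT NULL → not nullable.
- status: UNIQUE does not imply NOT NULL → nullable.
- priority: CHECK does not forbid NULL (a CHECK constraint passes when its expression is NULL) → nullable.
- title: declared NOT NULL → not nullable.
- region: part of the PRIMARY KEY, which implies NOT NULL → not nullable.
- barcode: declared NOT NULL → not nullable.
- notes: declared NOT NULL → not nullable.
- discount: CHECK does not forbid NULL (a CHECK constraint passes when its expression is NULL) → nullable.
- unit_cost: declared NOT NULL → not nullable.
- product_id: part of the PRIMARY KEY, which implies NOT NULL → not nullable.
- stock: declared NOT NULL → not nullable.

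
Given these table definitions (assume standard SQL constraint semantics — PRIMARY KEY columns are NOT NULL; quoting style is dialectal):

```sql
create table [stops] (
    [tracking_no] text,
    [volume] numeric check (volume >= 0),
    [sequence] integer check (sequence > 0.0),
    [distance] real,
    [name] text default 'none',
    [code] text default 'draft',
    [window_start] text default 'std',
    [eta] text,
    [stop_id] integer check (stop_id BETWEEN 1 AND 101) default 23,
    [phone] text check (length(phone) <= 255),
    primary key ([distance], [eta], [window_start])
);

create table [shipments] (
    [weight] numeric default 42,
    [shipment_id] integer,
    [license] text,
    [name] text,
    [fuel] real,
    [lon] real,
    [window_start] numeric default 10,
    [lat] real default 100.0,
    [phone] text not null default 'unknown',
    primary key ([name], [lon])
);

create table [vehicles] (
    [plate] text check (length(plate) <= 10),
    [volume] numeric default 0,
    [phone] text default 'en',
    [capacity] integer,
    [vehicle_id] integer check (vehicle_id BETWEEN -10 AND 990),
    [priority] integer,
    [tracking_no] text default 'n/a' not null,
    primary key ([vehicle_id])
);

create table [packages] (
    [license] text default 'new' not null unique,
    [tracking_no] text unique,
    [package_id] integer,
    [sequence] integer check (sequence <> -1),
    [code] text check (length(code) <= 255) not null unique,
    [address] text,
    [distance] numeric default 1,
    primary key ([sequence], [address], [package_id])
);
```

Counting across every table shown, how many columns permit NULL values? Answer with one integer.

stops: 7 nullable (tracking_no, volume, sequence, name, code, stop_id, phone — PK (distance, eta, window_start) and explicit NOT NULL columns excluded).
shipments: 6 nullable (weight, shipment_id, license, fuel, window_start, lat — PK (name, lon) and explicit NOT NULL columns excluded).
vehicles: 5 nullable (plate, volume, phone, capacity, priority — PK (vehicle_id) and explicit NOT NULL columns excluded).
packages: 2 nullable (tracking_no, distance — PK (sequence, address, package_id) and explicit NOT NULL columns excluded).
Total: 7 + 6 + 5 + 2 = 20.

20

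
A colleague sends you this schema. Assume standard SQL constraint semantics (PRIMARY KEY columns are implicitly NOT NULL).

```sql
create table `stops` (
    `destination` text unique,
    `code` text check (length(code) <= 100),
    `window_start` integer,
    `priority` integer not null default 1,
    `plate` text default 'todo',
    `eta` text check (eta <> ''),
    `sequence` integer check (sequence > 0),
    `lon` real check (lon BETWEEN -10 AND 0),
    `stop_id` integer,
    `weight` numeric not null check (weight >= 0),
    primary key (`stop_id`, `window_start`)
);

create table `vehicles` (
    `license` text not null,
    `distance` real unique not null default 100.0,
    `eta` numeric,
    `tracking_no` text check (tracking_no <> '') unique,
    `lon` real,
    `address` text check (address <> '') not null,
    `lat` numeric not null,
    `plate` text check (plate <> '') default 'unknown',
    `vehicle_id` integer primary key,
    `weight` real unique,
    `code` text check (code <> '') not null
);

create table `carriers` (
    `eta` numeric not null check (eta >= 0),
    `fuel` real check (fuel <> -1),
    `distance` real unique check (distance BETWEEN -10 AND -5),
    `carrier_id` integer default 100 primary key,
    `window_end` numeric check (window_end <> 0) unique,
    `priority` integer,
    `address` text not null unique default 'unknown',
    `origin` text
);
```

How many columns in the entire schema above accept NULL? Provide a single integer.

stops: 6 nullable (destination, code, plate, eta, sequence, lon — PK (stop_id, window_start) and explicit NOT NULL columns excluded).
vehicles: 5 nullable (eta, tracking_no, lon, plate, weight — PK (vehicle_id) and explicit NOT NULL columns excluded).
carriers: 5 nullable (fuel, distance, window_end, priority, origin — PK (carrier_id) and explicit NOT NULL columns excluded).
Total: 6 + 5 + 5 = 16.

16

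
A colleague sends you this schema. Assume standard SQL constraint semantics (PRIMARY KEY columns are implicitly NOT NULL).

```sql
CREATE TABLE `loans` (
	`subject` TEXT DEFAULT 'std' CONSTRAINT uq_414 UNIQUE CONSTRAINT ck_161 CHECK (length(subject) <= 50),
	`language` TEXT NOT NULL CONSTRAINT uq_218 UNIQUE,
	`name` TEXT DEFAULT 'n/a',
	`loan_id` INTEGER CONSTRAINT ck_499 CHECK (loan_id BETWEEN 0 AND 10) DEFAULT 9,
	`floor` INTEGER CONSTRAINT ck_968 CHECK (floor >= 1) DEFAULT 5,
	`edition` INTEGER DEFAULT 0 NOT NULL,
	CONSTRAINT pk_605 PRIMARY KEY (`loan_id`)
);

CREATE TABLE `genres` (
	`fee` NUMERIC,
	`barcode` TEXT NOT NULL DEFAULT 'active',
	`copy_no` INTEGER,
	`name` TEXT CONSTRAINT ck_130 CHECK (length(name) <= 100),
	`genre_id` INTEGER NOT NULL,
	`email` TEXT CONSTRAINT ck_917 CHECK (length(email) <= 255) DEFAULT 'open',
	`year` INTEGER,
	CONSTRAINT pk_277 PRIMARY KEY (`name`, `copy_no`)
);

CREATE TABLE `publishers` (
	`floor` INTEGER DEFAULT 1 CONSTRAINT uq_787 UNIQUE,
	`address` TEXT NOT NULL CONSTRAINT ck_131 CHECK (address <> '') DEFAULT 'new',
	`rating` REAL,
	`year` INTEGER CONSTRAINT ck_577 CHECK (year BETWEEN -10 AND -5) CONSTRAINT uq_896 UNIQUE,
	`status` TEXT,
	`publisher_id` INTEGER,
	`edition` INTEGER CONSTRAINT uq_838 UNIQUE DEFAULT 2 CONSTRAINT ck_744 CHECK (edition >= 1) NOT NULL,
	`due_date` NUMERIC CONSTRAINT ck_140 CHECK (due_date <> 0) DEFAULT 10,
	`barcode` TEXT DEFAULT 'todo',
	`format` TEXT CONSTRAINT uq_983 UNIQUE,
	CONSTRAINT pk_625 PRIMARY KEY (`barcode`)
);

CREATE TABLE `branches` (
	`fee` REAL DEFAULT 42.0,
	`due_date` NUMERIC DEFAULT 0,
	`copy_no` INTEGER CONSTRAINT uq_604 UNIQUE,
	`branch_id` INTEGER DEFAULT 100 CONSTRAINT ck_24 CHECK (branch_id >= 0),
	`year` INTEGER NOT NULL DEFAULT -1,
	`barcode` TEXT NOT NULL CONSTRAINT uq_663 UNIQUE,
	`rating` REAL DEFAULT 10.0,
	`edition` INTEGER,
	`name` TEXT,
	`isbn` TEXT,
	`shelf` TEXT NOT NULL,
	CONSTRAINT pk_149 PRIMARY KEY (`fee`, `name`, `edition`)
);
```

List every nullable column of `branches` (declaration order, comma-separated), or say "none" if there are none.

due_date, copy_no, branch_id, rating, isbn

- fee: part of the PRIMARY KEY, which implies NOT NULL → not nullable.
- due_date: DEFAULT only fills an omitted column; an explicit NULL is still allowed → nullable.
- copy_no: UNIQUE does not imply NOT NULL → nullable.
- branch_id: CHECK does not forbid NULL (a CHECK constraint passes when its expression is NULL) → nullable.
- year: declared NOT NULL → not nullable.
- barcode: declared NOT NULL → not nullable.
- rating: DEFAULT only fills an omitted column; an explicit NULL is still allowed → nullable.
- edition: part of the PRIMARY KEY, which implies NOT NULL → not nullable.
- name: part of the PRIMARY KEY, which implies NOT NULL → not nullable.
- isbn: no NOT NULL constraint applies → nullable.
- shelf: declared NOT NULL → not nullable.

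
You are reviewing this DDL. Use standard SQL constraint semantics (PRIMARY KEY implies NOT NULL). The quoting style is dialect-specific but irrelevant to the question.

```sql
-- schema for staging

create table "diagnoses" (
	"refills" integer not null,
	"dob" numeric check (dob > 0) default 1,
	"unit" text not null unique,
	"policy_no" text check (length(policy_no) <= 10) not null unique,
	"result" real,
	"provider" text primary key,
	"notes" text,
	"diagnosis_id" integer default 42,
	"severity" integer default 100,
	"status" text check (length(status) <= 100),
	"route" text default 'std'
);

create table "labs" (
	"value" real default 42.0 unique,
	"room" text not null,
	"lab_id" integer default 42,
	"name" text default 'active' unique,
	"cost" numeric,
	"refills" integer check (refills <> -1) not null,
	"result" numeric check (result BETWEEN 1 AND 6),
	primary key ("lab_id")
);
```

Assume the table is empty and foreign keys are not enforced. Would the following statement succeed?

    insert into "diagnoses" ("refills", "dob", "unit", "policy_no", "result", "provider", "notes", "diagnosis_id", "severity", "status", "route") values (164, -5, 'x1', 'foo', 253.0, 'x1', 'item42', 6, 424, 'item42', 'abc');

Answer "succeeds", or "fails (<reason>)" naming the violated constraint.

fails (CHECK on dob)

The value -5 for dob violates CHECK (dob > 0).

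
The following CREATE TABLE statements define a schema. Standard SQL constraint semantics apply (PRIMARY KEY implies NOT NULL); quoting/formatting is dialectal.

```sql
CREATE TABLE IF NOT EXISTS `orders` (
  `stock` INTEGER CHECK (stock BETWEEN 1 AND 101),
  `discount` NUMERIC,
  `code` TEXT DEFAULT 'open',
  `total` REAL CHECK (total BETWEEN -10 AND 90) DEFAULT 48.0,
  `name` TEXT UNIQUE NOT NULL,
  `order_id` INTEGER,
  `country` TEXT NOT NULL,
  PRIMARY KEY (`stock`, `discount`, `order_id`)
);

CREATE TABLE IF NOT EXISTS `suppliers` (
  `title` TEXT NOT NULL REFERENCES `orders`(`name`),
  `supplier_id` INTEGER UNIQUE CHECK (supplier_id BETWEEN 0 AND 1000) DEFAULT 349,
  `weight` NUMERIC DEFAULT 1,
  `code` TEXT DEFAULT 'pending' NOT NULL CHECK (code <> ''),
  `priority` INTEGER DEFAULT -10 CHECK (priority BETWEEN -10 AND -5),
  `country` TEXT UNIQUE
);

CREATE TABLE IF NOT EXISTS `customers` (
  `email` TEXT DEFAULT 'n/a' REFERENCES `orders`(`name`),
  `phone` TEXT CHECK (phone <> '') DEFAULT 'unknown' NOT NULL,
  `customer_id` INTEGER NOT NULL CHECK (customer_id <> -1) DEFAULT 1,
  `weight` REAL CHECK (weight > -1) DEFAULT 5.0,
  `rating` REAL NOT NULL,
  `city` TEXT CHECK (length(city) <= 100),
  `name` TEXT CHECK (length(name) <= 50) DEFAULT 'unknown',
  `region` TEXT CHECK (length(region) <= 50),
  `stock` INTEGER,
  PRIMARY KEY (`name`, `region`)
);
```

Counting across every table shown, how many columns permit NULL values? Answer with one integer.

orders: 2 nullable (code, total — PK (stock, discount, order_id) and explicit NOT NULL columns excluded).
suppliers: 4 nullable (supplier_id, weight, priority, country — PK none and explicit NOT NULL columns excluded).
customers: 4 nullable (email, weight, city, stock — PK (name, region) and explicit NOT NULL columns excluded).
Total: 2 + 4 + 4 = 10.

10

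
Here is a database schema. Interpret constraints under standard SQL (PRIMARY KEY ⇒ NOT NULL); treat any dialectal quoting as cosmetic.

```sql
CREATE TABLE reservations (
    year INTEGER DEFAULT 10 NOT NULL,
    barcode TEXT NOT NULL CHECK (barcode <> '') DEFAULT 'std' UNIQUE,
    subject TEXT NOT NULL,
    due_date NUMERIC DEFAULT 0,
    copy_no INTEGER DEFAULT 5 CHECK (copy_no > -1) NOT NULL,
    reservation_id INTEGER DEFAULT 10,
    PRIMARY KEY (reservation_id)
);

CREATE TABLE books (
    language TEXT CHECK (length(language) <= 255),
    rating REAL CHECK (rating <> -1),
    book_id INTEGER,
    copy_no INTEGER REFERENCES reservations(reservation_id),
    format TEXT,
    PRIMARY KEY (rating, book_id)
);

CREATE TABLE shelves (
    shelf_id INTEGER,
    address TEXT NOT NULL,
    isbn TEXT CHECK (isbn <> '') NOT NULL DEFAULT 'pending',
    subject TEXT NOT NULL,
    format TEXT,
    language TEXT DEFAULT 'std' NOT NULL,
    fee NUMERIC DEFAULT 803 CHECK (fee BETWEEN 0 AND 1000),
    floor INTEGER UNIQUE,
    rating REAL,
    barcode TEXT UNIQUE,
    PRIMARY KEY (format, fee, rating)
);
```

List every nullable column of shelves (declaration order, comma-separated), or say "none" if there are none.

- shelf_id: no NOT NULL constraint applies → nullable.
- address: declared NOT NULL → not nullable.
- isbn: declared NOT NULL → not nullable.
- subject: declared NOT NULL → not nullable.
- format: part of the PRIMARY KEY, which implies NOT NULL → not nullable.
- language: declared NOT NULL → not nullable.
- fee: part of the PRIMARY KEY, which implies NOT NULL → not nullable.
- floor: UNIQUE does not imply NOT NULL → nullable.
- rating: part of the PRIMARY KEY, which implies NOT NULL → not nullable.
- barcode: UNIQUE does not imply NOT NULL → nullable.

shelf_id, floor, barcode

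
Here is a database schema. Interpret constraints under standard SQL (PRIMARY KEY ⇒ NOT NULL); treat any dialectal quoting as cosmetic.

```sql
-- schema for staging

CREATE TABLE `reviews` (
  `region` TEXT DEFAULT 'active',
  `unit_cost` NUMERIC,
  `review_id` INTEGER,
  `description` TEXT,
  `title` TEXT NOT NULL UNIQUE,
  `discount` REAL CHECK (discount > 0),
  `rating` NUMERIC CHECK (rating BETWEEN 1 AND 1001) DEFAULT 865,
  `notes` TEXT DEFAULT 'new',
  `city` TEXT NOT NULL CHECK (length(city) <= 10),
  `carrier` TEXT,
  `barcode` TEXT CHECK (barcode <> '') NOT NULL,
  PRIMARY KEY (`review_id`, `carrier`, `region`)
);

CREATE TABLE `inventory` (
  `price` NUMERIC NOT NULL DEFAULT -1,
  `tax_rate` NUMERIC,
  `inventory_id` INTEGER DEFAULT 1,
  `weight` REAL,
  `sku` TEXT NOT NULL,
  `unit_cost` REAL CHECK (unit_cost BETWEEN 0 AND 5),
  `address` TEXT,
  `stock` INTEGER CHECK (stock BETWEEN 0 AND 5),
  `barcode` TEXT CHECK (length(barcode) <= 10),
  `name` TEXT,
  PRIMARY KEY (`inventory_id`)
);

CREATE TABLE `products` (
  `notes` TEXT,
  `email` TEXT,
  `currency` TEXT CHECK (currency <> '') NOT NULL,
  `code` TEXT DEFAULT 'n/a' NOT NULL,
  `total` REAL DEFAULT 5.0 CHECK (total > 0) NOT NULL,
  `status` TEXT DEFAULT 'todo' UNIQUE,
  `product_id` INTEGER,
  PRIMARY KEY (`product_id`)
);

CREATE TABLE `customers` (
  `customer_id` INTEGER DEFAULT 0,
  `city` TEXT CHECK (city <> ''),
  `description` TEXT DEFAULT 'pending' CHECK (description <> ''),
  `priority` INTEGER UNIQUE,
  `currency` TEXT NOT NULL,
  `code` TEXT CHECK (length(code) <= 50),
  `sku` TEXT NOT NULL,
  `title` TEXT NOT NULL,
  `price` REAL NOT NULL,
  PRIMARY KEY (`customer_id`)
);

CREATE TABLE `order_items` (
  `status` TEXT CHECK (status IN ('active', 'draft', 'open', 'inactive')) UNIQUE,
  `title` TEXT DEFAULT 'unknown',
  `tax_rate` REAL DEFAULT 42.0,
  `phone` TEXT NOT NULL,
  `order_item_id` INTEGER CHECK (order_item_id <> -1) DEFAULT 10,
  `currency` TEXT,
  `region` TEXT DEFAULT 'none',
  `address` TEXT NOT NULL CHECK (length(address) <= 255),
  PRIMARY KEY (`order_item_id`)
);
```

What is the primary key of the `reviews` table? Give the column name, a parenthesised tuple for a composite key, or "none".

(review_id, carrier, region)

A table-level PRIMARY KEY clause names 3 columns: review_id, carrier, region.
This is a composite key — the combination is unique, not each column individually.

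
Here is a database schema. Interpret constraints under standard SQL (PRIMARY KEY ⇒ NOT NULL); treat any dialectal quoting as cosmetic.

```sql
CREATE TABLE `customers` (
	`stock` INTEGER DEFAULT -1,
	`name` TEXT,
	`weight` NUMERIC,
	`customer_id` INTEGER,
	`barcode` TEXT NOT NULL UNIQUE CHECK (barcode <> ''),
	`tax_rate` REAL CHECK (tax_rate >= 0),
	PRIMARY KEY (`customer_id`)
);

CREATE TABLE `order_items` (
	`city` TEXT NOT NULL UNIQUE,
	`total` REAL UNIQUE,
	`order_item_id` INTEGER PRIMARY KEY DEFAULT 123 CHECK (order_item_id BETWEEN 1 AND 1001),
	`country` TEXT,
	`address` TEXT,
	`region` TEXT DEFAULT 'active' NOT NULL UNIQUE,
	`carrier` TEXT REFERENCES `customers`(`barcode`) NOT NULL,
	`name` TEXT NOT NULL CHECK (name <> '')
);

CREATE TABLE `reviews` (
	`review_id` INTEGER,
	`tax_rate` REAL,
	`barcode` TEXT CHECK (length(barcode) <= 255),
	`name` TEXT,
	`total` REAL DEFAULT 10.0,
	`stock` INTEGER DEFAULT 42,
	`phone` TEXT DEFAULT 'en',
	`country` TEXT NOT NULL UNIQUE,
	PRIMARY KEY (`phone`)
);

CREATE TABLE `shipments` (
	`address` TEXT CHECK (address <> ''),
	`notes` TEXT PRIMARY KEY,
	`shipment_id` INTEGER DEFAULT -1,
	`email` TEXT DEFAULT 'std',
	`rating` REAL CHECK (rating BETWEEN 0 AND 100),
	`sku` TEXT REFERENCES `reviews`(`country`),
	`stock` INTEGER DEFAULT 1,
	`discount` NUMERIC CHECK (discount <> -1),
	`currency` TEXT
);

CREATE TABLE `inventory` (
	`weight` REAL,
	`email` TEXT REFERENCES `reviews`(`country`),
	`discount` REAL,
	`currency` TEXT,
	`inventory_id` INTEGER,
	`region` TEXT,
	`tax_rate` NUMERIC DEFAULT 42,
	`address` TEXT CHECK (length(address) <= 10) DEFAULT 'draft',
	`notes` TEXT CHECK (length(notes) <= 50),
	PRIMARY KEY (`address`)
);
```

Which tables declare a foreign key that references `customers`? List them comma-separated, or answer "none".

- order_items.carrier references customers(barcode).

order_items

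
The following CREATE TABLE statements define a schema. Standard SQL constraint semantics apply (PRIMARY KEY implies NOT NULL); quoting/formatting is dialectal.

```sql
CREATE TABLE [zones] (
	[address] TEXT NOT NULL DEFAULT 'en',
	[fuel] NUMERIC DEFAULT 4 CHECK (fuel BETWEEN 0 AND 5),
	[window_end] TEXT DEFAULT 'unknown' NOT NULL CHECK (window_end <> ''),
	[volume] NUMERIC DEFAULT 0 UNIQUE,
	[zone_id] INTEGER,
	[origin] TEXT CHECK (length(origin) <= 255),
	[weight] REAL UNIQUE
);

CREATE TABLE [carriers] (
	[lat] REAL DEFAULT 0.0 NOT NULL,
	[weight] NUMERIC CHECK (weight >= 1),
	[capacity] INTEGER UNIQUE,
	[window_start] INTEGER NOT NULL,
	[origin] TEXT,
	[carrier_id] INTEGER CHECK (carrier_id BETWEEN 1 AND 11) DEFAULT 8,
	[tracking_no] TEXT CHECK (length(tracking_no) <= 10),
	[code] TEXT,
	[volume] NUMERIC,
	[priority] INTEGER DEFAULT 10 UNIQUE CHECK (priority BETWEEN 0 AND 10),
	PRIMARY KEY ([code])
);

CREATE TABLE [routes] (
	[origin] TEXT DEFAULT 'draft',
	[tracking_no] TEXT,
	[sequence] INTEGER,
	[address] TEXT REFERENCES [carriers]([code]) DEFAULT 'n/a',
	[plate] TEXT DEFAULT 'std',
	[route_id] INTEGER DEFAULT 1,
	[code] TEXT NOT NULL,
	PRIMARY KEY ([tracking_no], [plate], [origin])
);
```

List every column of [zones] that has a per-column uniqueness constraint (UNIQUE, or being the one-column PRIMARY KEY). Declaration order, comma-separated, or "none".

- address: no UNIQUE or single-column PK constraint.
- fuel: no UNIQUE or single-column PK constraint.
- window_end: no UNIQUE or single-column PK constraint.
- volume: declared UNIQUE → unique.
- zone_id: no UNIQUE or single-column PK constraint.
- origin: no UNIQUE or single-column PK constraint.
- weight: declared UNIQUE → unique.

volume, weight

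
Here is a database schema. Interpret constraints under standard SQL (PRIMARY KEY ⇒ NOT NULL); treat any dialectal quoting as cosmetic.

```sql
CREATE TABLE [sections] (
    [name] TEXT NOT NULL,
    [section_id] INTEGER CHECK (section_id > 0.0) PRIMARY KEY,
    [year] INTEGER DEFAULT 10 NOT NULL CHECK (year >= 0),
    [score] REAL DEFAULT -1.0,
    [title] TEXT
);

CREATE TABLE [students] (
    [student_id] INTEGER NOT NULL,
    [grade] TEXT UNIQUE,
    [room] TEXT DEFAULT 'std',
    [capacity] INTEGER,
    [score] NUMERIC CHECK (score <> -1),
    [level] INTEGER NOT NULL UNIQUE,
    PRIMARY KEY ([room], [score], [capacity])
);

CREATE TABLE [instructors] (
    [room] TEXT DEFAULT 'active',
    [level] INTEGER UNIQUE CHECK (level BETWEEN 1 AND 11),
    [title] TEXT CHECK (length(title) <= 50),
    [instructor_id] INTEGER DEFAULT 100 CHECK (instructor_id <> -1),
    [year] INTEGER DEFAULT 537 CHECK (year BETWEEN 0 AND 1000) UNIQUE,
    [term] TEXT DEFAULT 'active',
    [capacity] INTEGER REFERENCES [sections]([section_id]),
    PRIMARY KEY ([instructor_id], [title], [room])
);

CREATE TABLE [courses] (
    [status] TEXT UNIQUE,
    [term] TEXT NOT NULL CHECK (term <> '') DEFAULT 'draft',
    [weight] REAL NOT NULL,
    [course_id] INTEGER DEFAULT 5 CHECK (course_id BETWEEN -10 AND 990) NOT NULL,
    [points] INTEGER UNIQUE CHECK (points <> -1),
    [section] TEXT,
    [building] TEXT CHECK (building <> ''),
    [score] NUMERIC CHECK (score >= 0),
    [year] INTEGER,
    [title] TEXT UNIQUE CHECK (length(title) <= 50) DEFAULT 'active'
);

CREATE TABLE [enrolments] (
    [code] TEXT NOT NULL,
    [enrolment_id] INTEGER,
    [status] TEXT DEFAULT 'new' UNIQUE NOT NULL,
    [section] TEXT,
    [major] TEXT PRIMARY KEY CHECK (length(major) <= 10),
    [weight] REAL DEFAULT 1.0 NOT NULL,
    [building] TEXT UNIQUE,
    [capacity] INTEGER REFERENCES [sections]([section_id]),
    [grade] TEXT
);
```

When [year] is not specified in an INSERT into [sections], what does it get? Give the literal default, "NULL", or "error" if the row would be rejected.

year has an explicit DEFAULT 10.
When the column is omitted from an INSERT, that default is used.

10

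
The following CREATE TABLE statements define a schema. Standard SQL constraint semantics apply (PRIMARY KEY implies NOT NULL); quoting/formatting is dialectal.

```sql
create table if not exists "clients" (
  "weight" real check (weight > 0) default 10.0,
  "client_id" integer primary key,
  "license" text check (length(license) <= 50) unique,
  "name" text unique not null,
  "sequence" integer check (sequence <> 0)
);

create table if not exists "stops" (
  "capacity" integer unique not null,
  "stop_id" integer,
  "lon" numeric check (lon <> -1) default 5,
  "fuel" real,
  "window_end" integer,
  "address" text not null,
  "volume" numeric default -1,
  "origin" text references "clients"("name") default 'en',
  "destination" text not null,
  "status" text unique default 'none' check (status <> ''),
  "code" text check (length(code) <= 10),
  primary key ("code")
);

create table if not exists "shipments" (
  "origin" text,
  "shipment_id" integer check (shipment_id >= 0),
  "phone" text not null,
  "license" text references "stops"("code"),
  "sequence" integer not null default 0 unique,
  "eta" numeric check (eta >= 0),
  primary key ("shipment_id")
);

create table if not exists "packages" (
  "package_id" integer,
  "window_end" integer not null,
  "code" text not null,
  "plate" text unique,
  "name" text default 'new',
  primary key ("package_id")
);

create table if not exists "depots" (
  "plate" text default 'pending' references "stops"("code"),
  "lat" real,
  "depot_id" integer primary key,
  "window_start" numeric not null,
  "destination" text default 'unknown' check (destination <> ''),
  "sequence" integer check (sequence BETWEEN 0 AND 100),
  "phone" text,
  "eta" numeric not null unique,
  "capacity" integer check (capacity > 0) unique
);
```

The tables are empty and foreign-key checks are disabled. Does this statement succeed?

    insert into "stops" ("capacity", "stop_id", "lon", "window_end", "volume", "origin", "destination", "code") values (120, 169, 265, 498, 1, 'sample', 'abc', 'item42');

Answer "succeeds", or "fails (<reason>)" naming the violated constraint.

address is omitted from the column list and has no DEFAULT, so it would receive NULL.
But address is declared NOT NULL.

fails (NOT NULL on address)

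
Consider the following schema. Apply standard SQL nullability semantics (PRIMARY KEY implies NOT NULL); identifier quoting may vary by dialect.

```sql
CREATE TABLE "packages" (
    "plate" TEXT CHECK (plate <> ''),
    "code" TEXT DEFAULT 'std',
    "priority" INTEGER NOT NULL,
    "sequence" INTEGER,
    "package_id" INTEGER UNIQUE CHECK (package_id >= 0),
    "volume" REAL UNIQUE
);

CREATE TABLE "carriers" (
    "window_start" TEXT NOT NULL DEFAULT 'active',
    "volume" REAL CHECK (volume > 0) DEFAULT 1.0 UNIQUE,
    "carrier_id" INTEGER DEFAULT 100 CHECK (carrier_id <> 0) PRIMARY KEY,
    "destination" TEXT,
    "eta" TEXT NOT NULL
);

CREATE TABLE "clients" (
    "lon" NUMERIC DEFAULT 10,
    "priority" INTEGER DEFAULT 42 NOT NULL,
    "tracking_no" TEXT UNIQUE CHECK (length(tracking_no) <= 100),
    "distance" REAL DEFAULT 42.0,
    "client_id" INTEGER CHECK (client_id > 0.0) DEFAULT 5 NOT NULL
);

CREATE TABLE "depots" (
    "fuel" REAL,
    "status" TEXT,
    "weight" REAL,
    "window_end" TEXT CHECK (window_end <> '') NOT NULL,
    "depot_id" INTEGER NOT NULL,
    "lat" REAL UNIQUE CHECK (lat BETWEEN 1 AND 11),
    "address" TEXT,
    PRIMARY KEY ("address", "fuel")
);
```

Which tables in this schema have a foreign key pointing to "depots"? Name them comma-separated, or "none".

none

No REFERENCES clause anywhere in the schema names depots.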